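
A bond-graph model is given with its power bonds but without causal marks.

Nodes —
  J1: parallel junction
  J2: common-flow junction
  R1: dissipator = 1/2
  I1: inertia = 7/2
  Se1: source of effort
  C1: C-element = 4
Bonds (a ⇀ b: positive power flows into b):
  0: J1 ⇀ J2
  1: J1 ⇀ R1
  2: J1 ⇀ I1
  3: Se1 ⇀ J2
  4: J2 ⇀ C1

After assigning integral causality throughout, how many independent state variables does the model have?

β3 stroke at J2  (Se1: effort source, stroke at far end)
β2 stroke at I1  (I1 integral (f out))
β4 stroke at J2  (C1 outputs effort q/C1)
β0 stroke at J1  (J2: last free bond brings flow in)
β1 stroke at R1  (common-e at J1 fixed by 0)

2  (C1, I1 all integral)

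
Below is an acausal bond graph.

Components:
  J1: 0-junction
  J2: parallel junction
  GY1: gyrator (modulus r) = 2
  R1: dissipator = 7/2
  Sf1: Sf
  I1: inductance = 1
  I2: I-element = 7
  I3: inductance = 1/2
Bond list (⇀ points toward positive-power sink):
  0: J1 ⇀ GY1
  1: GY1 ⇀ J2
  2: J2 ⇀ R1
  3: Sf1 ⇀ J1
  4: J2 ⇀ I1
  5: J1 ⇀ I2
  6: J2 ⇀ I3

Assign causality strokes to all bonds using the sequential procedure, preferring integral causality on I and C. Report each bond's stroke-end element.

β3 stroke→Sf1  (Sf1 fixes flow; stroke at Sf1)
β4 stroke→I1  (prefer integral on I1)
β5 stroke→I2  (I2 integral (f out))
β0 stroke→J1  (J1: last free bond brings effort in)
β1 stroke→J2  (GY1: gyrator matches bond 0)
β2 stroke→R1  (0-jn J2 has e-setter on 1)
β6 stroke→I3  (common-e at J2 fixed by 1)

β0 stroke at J1
β1 stroke at J2
β2 stroke at R1
β3 stroke at Sf1
β4 stroke at I1
β5 stroke at I2
β6 stroke at I3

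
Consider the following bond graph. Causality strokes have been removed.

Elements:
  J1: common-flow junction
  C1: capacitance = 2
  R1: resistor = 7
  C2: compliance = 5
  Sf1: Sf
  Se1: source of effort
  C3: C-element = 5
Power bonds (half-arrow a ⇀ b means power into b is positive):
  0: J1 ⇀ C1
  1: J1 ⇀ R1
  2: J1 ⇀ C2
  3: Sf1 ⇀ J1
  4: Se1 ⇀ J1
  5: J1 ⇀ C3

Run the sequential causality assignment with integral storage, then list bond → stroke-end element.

β3 stroke at Sf1  (Sf1 fixes flow; stroke at Sf1)
β4 stroke at J1  (source Se1 imposes e)
β0 stroke at J1  (J1: bond 3 brought flow, rest push out)
β1 stroke at J1  (J1 flow already set via bond 3)
β2 stroke at J1  (1-jn J1 has f-setter on 3)
β5 stroke at J1  (J1 flow already set via bond 3)

β0 |J1
β1 |J1
β2 |J1
β3 |Sf1
β4 |J1
β5 |J1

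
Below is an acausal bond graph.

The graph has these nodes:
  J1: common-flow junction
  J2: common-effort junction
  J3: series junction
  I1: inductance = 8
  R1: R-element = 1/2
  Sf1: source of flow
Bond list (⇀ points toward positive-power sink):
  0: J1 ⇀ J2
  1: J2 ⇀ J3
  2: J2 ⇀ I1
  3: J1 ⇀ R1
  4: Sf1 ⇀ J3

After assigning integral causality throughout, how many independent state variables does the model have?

1  (I1 all integral)

b4 stroke→Sf1  (source Sf1 imposes f)
b1 stroke→J3  (J3 flow already set via bond 4)
b2 stroke→I1  (I1: I, integral causality)
b0 stroke→J2  (J2 needs exactly one e-in)
b3 stroke→J1  (J1 flow already set via bond 0)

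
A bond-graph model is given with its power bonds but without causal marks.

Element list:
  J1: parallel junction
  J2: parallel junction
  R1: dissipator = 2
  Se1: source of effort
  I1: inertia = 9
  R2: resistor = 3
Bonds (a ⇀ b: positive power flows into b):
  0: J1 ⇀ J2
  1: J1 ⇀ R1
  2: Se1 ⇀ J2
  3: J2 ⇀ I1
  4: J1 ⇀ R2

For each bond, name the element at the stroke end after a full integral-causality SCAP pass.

β2 stroke at J2  (Se1 fixes effort; stroke away)
β0 stroke at J1  (J2 effort already set via bond 2)
β3 stroke at I1  (0-jn J2 has e-setter on 2)
β1 stroke at R1  (common-e at J1 fixed by 0)
β4 stroke at R2  (J1: bond 0 brought effort, rest push out)

β0 stroke at J1
β1 stroke at R1
β2 stroke at J2
β3 stroke at I1
β4 stroke at R2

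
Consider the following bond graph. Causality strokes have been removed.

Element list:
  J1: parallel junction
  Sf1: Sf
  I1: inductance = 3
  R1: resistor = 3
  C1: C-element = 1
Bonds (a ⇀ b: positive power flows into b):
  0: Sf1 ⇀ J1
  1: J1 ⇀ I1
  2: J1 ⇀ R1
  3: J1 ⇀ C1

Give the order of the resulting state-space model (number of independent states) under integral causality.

2  (C1, I1 all integral)

β0 stroke at Sf1  (Sf1: flow source, stroke at near end)
β1 stroke at I1  (I1: I, integral causality)
β3 stroke at J1  (C1 integral (e out))
β2 stroke at R1  (0-jn J1 has e-setter on 3)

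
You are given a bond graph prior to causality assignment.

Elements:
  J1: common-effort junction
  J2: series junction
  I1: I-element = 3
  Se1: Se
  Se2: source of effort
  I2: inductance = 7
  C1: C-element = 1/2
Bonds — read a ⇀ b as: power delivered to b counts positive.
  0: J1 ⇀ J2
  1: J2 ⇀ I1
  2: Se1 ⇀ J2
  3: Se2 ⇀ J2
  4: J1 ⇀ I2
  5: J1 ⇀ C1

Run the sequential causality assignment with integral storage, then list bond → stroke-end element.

bond 2 |J2  (Se1: effort source, stroke at far end)
bond 3 |J2  (Se2 fixes effort; stroke away)
bond 1 |I1  (prefer integral on I1)
bond 0 |J2  (1-jn J2 has f-setter on 1)
bond 4 |I2  (I2: I, integral causality)
bond 5 |J1  (J1 needs exactly one e-in)

β0 stroke at J2
β1 stroke at I1
β2 stroke at J2
β3 stroke at J2
β4 stroke at I2
β5 stroke at J1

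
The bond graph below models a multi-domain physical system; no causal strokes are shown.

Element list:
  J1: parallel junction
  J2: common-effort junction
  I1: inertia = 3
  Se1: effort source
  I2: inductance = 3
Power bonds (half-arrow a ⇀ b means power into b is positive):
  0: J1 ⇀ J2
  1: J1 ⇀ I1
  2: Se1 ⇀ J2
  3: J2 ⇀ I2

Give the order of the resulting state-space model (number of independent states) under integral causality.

b2 |J2  (Se1 fixes effort; stroke away)
b0 |J1  (J2 effort already set via bond 2)
b3 |I2  (common-e at J2 fixed by 2)
b1 |I1  (0-jn J1 has e-setter on 0)

2  (I1, I2 all integral)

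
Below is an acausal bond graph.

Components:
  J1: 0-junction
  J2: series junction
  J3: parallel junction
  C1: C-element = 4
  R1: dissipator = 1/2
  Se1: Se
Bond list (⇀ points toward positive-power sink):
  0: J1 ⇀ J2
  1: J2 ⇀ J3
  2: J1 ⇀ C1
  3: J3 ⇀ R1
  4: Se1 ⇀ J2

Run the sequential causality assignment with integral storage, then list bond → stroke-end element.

bond 4 stroke→J2  (source Se1 imposes e)
bond 2 stroke→J1  (C1 outputs effort q/C1)
bond 0 stroke→J2  (0-jn J1 has e-setter on 2)
bond 1 stroke→J3  (J2: last free bond brings flow in)
bond 3 stroke→R1  (J3: bond 1 brought effort, rest push out)

b0 stroke at J2
b1 stroke at J3
b2 stroke at J1
b3 stroke at R1
b4 stroke at J2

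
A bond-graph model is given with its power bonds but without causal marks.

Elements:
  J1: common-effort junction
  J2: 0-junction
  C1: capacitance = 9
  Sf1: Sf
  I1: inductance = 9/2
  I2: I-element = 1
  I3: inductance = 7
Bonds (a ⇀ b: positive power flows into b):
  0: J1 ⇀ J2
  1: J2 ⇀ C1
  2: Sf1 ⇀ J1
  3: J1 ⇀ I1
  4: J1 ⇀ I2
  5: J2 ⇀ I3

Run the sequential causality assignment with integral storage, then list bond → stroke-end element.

#2 stroke→Sf1  (Sf1: flow source, stroke at near end)
#1 stroke→J2  (C1 integral (e out))
#0 stroke→J1  (common-e at J2 fixed by 1)
#5 stroke→I3  (J2: bond 1 brought effort, rest push out)
#3 stroke→I1  (common-e at J1 fixed by 0)
#4 stroke→I2  (0-jn J1 has e-setter on 0)

b0 stroke at J1
b1 stroke at J2
b2 stroke at Sf1
b3 stroke at I1
b4 stroke at I2
b5 stroke at I3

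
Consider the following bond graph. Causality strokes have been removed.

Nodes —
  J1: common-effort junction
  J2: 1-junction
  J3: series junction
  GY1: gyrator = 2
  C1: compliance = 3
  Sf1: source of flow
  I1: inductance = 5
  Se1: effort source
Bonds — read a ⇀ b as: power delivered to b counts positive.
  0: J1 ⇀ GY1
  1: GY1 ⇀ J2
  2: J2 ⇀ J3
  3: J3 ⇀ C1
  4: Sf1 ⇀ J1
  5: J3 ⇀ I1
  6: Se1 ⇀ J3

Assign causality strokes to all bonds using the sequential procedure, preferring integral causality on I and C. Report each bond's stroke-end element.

bond 4 stroke at Sf1  (source Sf1 imposes f)
bond 6 stroke at J3  (Se1: effort source, stroke at far end)
bond 0 stroke at J1  (J1 needs exactly one e-in)
bond 1 stroke at J2  (GY1: gyrator matches bond 0)
bond 2 stroke at J3  (only one flow-in slot at J2)
bond 3 stroke at J3  (C1 integral (e out))
bond 5 stroke at I1  (closing 1-jn rule on J3)

bond 0 |J1
bond 1 |J2
bond 2 |J3
bond 3 |J3
bond 4 |Sf1
bond 5 |I1
bond 6 |J3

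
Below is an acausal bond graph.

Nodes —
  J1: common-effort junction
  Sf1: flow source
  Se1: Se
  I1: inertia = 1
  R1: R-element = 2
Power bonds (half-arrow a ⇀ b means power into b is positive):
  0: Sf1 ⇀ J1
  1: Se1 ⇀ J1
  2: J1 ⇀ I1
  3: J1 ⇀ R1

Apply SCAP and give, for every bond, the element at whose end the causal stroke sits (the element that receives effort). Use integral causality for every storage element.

#0 →Sf1
#1 →J1
#2 →I1
#3 →R1

#0 |Sf1  (Sf1 (Sf) sets flow on bond)
#1 |J1  (source Se1 imposes e)
#2 |I1  (0-jn J1 has e-setter on 1)
#3 |R1  (0-jn J1 has e-setter on 1)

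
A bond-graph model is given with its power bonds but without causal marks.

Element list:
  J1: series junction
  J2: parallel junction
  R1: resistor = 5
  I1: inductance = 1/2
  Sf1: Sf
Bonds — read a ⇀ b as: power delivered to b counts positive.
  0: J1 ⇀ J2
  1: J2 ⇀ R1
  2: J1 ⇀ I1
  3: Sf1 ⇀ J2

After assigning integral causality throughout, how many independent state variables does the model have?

β3 stroke→Sf1  (source Sf1 imposes f)
β2 stroke→I1  (I1 outputs flow p/I1)
β0 stroke→J1  (J1: bond 2 brought flow, rest push out)
β1 stroke→J2  (J2: last free bond brings effort in)

1  (I1 all integral)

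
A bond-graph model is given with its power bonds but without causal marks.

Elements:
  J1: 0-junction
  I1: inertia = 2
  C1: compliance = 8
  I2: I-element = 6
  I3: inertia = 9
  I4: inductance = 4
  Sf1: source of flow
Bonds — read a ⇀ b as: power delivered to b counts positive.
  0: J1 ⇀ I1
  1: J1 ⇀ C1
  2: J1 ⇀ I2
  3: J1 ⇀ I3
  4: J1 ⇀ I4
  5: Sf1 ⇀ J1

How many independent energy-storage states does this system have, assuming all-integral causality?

5  (C1, I1, I2, I3, I4 all integral)

b5 |Sf1  (Sf1 fixes flow; stroke at Sf1)
b0 |I1  (prefer integral on I1)
b1 |J1  (C1: C, integral causality)
b2 |I2  (J1: bond 1 brought effort, rest push out)
b3 |I3  (0-jn J1 has e-setter on 1)
b4 |I4  (J1 effort already set via bond 1)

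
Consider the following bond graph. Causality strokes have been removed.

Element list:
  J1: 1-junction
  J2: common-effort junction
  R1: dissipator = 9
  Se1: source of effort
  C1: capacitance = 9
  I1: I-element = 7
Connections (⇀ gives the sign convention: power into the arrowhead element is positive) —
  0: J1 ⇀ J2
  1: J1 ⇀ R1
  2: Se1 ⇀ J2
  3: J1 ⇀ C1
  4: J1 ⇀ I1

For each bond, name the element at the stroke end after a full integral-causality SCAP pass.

β0 stroke at J1
β1 stroke at J1
β2 stroke at J2
β3 stroke at J1
β4 stroke at I1

b2 stroke→J2  (Se1: effort source, stroke at far end)
b0 stroke→J1  (J2 effort already set via bond 2)
b3 stroke→J1  (C1: C, integral causality)
b4 stroke→I1  (prefer integral on I1)
b1 stroke→J1  (J1 flow already set via bond 4)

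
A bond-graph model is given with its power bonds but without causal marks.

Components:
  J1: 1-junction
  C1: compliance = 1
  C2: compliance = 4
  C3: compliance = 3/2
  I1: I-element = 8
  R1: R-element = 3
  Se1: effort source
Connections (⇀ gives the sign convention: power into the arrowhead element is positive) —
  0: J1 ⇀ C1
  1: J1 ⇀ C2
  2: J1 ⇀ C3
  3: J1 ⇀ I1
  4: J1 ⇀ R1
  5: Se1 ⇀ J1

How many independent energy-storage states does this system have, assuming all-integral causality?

4  (C1, C2, C3, I1 all integral)

β5 →J1  (Se1 (Se) sets effort on bond)
β0 →J1  (prefer integral on C1)
β1 →J1  (prefer integral on C2)
β2 →J1  (C3 integral (e out))
β3 →I1  (I1 outputs flow p/I1)
β4 →J1  (common-f at J1 fixed by 3)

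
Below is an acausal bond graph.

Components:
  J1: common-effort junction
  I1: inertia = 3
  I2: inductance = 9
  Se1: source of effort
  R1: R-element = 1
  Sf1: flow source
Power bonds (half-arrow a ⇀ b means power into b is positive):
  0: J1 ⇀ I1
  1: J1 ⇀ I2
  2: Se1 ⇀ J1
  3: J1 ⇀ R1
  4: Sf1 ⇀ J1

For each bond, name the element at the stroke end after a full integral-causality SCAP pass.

#0 →I1
#1 →I2
#2 →J1
#3 →R1
#4 →Sf1

#2 →J1  (Se1 fixes effort; stroke away)
#4 →Sf1  (Sf1: flow source, stroke at near end)
#0 →I1  (common-e at J1 fixed by 2)
#1 →I2  (J1: bond 2 brought effort, rest push out)
#3 →R1  (J1 effort already set via bond 2)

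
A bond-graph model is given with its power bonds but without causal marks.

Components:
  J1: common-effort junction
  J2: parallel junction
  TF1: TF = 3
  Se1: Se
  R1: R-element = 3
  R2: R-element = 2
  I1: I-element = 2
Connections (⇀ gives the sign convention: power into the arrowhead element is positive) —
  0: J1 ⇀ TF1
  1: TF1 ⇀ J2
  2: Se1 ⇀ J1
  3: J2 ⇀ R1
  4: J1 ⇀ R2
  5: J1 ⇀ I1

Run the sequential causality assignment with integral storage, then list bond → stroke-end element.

bond 2 |J1  (source Se1 imposes e)
bond 0 |TF1  (0-jn J1 has e-setter on 2)
bond 4 |R2  (0-jn J1 has e-setter on 2)
bond 5 |I1  (0-jn J1 has e-setter on 2)
bond 1 |J2  (through TF1, causality passes straight; one stroke at TF1)
bond 3 |R1  (J2 effort already set via bond 1)

β0 stroke at TF1
β1 stroke at J2
β2 stroke at J1
β3 stroke at R1
β4 stroke at R2
β5 stroke at I1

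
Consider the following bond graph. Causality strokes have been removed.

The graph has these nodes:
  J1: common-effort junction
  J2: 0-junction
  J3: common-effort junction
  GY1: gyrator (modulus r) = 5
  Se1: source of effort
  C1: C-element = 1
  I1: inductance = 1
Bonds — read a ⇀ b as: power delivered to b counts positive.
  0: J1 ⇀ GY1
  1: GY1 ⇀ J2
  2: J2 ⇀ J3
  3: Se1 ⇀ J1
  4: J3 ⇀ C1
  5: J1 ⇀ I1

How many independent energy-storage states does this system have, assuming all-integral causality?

#3 →J1  (Se1 fixes effort; stroke away)
#0 →GY1  (J1 effort already set via bond 3)
#5 →I1  (J1: bond 3 brought effort, rest push out)
#1 →GY1  (through GY1, causality inverts; strokes same side of GY1)
#2 →J2  (closing 0-jn rule on J2)
#4 →J3  (only one effort-in slot at J3)

2  (C1, I1 all integral)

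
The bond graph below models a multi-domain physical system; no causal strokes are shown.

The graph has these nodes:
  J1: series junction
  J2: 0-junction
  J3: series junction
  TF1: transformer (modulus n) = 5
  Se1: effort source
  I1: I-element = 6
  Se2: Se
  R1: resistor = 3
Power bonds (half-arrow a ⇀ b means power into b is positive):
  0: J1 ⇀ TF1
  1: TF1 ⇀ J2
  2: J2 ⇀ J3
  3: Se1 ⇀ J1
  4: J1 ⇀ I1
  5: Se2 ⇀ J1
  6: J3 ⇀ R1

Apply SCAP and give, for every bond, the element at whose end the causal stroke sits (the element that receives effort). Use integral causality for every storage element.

bond 0 |J1
bond 1 |TF1
bond 2 |J2
bond 3 |J1
bond 4 |I1
bond 5 |J1
bond 6 |J3

b3 →J1  (source Se1 imposes e)
b5 →J1  (source Se2 imposes e)
b4 →I1  (I1: I, integral causality)
b0 →J1  (common-f at J1 fixed by 4)
b1 →TF1  (through TF1, causality passes straight; one stroke at TF1)
b2 →J2  (closing 0-jn rule on J2)
b6 →J3  (common-f at J3 fixed by 2)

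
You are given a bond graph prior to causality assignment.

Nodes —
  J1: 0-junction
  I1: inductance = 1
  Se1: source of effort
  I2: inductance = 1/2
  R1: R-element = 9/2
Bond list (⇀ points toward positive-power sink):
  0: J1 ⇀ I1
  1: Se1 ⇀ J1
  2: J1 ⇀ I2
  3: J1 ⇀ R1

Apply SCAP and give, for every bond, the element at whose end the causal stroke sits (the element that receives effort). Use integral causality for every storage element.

β1 →J1  (Se1: effort source, stroke at far end)
β0 →I1  (J1 effort already set via bond 1)
β2 →I2  (common-e at J1 fixed by 1)
β3 →R1  (J1 effort already set via bond 1)

bond 0 |I1
bond 1 |J1
bond 2 |I2
bond 3 |R1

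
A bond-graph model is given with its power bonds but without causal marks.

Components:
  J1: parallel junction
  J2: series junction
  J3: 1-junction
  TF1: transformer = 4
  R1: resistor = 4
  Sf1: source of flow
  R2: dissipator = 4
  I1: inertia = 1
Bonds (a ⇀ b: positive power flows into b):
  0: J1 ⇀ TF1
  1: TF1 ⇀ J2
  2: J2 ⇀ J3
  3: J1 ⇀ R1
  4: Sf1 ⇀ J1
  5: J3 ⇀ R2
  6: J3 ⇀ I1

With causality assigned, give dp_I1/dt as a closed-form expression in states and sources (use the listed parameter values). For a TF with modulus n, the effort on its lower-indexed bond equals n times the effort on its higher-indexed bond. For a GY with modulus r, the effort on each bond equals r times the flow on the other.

dp_I1/dt = F_Sf1 - 17*p_I1/4

#4 stroke at Sf1  (Sf1: flow source, stroke at near end)
#6 stroke at I1  (I1 integral (f out))
#2 stroke at J3  (J3 flow already set via bond 6)
#5 stroke at J3  (J3: bond 6 brought flow, rest push out)
#1 stroke at J2  (J2 flow already set via bond 2)
#0 stroke at TF1  (TF TF1: opposite of bond 1)
#3 stroke at J1  (closing 0-jn rule on J1)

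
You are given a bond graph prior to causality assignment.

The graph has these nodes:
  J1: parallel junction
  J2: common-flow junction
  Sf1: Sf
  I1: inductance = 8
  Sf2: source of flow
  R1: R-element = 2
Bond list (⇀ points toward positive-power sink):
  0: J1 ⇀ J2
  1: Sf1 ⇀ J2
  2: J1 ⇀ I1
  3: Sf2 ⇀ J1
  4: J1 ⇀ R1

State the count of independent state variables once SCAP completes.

1  (I1 all integral)

β1 |Sf1  (Sf1 fixes flow; stroke at Sf1)
β3 |Sf2  (Sf2: flow source, stroke at near end)
β0 |J2  (J2: bond 1 brought flow, rest push out)
β2 |I1  (I1 outputs flow p/I1)
β4 |J1  (J1: last free bond brings effort in)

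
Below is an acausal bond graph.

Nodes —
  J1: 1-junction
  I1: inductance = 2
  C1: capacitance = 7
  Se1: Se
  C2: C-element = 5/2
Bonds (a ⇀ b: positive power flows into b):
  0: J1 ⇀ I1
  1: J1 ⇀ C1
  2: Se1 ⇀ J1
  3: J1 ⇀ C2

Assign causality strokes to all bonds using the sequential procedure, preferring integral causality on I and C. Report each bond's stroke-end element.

β2 →J1  (Se1: effort source, stroke at far end)
β0 →I1  (I1 integral (f out))
β1 →J1  (J1: bond 0 brought flow, rest push out)
β3 →J1  (J1: bond 0 brought flow, rest push out)

b0 |I1
b1 |J1
b2 |J1
b3 |J1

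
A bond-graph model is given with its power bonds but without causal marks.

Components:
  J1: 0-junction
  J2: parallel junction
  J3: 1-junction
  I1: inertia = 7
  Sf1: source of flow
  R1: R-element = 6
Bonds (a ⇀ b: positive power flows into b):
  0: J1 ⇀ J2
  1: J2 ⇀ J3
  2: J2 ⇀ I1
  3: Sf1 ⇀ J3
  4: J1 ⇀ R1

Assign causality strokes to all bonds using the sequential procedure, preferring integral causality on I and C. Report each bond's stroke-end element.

β0 →J2
β1 →J3
β2 →I1
β3 →Sf1
β4 →J1

β3 →Sf1  (source Sf1 imposes f)
β1 →J3  (J3: bond 3 brought flow, rest push out)
β2 →I1  (I1: I, integral causality)
β0 →J2  (J2: last free bond brings effort in)
β4 →J1  (closing 0-jn rule on J1)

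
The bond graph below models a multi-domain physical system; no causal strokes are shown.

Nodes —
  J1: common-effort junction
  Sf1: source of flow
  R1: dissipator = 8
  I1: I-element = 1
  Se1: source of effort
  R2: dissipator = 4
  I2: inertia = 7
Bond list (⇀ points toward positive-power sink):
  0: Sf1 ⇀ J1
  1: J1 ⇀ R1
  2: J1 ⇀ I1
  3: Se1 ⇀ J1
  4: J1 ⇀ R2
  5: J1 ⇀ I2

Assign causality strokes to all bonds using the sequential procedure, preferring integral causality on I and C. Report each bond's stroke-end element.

β0 →Sf1  (Sf1 fixes flow; stroke at Sf1)
β3 →J1  (Se1 fixes effort; stroke away)
β1 →R1  (0-jn J1 has e-setter on 3)
β2 →I1  (J1: bond 3 brought effort, rest push out)
β4 →R2  (J1 effort already set via bond 3)
β5 →I2  (0-jn J1 has e-setter on 3)

b0 |Sf1
b1 |R1
b2 |I1
b3 |J1
b4 |R2
b5 |I2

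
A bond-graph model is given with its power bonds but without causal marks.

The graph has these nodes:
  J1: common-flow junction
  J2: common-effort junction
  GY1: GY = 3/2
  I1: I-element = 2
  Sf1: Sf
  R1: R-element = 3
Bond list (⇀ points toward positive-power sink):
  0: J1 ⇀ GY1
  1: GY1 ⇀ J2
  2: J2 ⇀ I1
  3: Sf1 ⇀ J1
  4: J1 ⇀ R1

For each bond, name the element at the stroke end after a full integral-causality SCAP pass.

bond 0 stroke→J1
bond 1 stroke→J2
bond 2 stroke→I1
bond 3 stroke→Sf1
bond 4 stroke→J1

bond 3 →Sf1  (Sf1 fixes flow; stroke at Sf1)
bond 0 →J1  (J1: bond 3 brought flow, rest push out)
bond 4 →J1  (J1: bond 3 brought flow, rest push out)
bond 1 →J2  (through GY1, causality inverts; strokes same side of GY1)
bond 2 →I1  (common-e at J2 fixed by 1)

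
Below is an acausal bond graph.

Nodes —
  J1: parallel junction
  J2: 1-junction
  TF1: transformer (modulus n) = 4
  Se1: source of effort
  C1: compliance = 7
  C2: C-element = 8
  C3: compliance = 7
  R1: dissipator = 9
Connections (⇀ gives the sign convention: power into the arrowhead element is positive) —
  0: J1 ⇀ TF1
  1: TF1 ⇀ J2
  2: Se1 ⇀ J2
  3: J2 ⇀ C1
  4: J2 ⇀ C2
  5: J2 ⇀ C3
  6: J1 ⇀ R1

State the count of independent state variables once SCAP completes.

b2 stroke at J2  (Se1 fixes effort; stroke away)
b3 stroke at J2  (C1 integral (e out))
b4 stroke at J2  (prefer integral on C2)
b5 stroke at J2  (prefer integral on C3)
b1 stroke at TF1  (J2 needs exactly one f-in)
b0 stroke at J1  (TF TF1: opposite of bond 1)
b6 stroke at R1  (0-jn J1 has e-setter on 0)

3  (C1, C2, C3 all integral)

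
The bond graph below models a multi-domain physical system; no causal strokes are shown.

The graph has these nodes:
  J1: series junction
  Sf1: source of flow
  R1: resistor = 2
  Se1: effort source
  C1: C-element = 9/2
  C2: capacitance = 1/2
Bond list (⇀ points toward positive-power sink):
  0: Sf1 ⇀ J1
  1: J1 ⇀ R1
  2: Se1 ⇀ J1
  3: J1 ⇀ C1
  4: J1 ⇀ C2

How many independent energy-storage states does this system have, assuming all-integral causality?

2  (C1, C2 all integral)

b0 stroke→Sf1  (Sf1 fixes flow; stroke at Sf1)
b2 stroke→J1  (source Se1 imposes e)
b1 stroke→J1  (common-f at J1 fixed by 0)
b3 stroke→J1  (common-f at J1 fixed by 0)
b4 stroke→J1  (common-f at J1 fixed by 0)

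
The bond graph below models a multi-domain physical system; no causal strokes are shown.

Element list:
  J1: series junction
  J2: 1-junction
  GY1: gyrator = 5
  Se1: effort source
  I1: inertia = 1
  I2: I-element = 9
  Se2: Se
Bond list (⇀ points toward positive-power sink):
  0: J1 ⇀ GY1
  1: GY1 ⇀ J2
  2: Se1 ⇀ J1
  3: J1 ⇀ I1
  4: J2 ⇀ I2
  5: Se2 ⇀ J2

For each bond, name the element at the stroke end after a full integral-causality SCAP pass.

bond 0 →J1
bond 1 →J2
bond 2 →J1
bond 3 →I1
bond 4 →I2
bond 5 →J2

b2 →J1  (Se1: effort source, stroke at far end)
b5 →J2  (source Se2 imposes e)
b3 →I1  (I1 outputs flow p/I1)
b0 →J1  (J1 flow already set via bond 3)
b1 →J2  (GY GY1: same side as bond 0)
b4 →I2  (J2: last free bond brings flow in)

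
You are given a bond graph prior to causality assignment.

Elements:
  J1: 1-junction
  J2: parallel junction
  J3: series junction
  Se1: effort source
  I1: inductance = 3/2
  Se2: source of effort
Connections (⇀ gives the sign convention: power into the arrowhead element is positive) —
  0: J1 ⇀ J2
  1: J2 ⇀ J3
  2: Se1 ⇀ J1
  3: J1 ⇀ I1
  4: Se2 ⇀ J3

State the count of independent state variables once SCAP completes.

b2 |J1  (Se1 fixes effort; stroke away)
b4 |J3  (Se2 (Se) sets effort on bond)
b1 |J2  (J3 needs exactly one f-in)
b0 |J1  (common-e at J2 fixed by 1)
b3 |I1  (J1 needs exactly one f-in)

1  (I1 all integral)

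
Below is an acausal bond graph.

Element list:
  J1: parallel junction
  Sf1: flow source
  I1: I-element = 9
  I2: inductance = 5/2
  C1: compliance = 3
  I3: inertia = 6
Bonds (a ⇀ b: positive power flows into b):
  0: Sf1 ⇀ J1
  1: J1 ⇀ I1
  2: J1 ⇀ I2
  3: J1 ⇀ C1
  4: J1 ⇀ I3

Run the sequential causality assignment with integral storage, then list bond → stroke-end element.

β0 stroke at Sf1  (Sf1: flow source, stroke at near end)
β1 stroke at I1  (prefer integral on I1)
β2 stroke at I2  (I2 outputs flow p/I2)
β3 stroke at J1  (C1: C, integral causality)
β4 stroke at I3  (J1 effort already set via bond 3)

b0 |Sf1
b1 |I1
b2 |I2
b3 |J1
b4 |I3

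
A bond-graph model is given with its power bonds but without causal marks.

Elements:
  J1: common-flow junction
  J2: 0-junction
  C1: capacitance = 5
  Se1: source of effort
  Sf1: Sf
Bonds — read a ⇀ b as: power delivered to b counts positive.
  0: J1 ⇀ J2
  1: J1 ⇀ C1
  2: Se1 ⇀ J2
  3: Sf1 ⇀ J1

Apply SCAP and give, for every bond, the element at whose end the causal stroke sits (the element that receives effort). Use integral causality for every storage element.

β0 stroke at J1
β1 stroke at J1
β2 stroke at J2
β3 stroke at Sf1

#2 stroke→J2  (Se1 (Se) sets effort on bond)
#3 stroke→Sf1  (Sf1 (Sf) sets flow on bond)
#0 stroke→J1  (common-f at J1 fixed by 3)
#1 stroke→J1  (1-jn J1 has f-setter on 3)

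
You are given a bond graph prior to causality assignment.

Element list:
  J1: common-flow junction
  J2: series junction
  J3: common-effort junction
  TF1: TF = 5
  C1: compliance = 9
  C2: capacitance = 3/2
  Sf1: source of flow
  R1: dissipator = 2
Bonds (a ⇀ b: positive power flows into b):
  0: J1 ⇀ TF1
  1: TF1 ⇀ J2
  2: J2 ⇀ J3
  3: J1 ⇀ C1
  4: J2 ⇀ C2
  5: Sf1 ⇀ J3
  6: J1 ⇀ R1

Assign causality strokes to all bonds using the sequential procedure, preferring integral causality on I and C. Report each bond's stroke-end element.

#0 |TF1
#1 |J2
#2 |J3
#3 |J1
#4 |J2
#5 |Sf1
#6 |J1

#5 stroke at Sf1  (source Sf1 imposes f)
#2 stroke at J3  (J3: last free bond brings effort in)
#1 stroke at J2  (J2 flow already set via bond 2)
#4 stroke at J2  (J2: bond 2 brought flow, rest push out)
#0 stroke at TF1  (TF1 one-in-one-out from 1)
#3 stroke at J1  (1-jn J1 has f-setter on 0)
#6 stroke at J1  (common-f at J1 fixed by 0)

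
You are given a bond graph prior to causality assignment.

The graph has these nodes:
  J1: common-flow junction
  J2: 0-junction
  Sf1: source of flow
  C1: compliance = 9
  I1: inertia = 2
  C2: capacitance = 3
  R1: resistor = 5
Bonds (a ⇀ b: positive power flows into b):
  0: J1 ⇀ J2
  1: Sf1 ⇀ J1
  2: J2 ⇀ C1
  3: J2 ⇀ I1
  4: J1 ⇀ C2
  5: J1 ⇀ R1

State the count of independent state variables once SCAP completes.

3  (C1, C2, I1 all integral)

β1 stroke at Sf1  (Sf1 (Sf) sets flow on bond)
β0 stroke at J1  (J1: bond 1 brought flow, rest push out)
β4 stroke at J1  (J1: bond 1 brought flow, rest push out)
β5 stroke at J1  (1-jn J1 has f-setter on 1)
β2 stroke at J2  (prefer integral on C1)
β3 stroke at I1  (J2 effort already set via bond 2)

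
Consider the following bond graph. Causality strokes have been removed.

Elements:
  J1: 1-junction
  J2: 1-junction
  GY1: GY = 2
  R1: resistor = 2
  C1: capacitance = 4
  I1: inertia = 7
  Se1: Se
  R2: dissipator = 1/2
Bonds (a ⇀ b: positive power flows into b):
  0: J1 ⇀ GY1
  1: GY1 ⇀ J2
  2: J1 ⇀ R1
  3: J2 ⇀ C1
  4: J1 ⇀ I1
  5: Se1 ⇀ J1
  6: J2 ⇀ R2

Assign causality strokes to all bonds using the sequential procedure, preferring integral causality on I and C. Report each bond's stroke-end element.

#5 →J1  (source Se1 imposes e)
#3 →J2  (prefer integral on C1)
#4 →I1  (I1: I, integral causality)
#0 →J1  (J1: bond 4 brought flow, rest push out)
#2 →J1  (J1: bond 4 brought flow, rest push out)
#1 →J2  (GY1 both-in/both-out from 0)
#6 →R2  (J2: last free bond brings flow in)

β0 |J1
β1 |J2
β2 |J1
β3 |J2
β4 |I1
β5 |J1
β6 |R2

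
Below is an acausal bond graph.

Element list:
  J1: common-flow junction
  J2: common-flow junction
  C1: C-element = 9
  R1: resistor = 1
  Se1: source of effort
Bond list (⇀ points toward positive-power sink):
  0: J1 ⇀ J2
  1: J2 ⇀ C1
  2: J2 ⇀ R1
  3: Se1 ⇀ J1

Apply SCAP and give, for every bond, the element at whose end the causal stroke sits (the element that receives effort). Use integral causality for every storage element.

bond 3 stroke at J1  (Se1: effort source, stroke at far end)
bond 0 stroke at J2  (J1 needs exactly one f-in)
bond 1 stroke at J2  (C1: C, integral causality)
bond 2 stroke at R1  (J2 needs exactly one f-in)

b0 →J2
b1 →J2
b2 →R1
b3 →J1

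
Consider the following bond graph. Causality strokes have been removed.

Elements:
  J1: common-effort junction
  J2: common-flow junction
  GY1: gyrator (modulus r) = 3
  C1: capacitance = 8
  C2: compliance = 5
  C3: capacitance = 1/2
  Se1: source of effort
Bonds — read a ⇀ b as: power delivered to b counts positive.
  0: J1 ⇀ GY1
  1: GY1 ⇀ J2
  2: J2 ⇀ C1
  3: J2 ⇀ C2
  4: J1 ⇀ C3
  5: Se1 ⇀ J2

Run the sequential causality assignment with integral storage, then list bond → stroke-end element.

#0 stroke at GY1
#1 stroke at GY1
#2 stroke at J2
#3 stroke at J2
#4 stroke at J1
#5 stroke at J2

b5 →J2  (source Se1 imposes e)
b2 →J2  (C1 outputs effort q/C1)
b3 →J2  (C2: C, integral causality)
b1 →GY1  (J2: last free bond brings flow in)
b0 →GY1  (GY GY1: same side as bond 1)
b4 →J1  (closing 0-jn rule on J1)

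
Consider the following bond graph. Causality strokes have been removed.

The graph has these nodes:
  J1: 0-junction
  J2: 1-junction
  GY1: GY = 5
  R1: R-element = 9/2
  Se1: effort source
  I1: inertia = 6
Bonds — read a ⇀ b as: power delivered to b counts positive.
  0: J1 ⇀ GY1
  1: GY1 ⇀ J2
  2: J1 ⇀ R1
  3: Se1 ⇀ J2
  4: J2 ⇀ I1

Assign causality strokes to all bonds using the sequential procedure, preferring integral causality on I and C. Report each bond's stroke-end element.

b0 →J1
b1 →J2
b2 →R1
b3 →J2
b4 →I1

b3 stroke→J2  (Se1 (Se) sets effort on bond)
b4 stroke→I1  (I1: I, integral causality)
b1 stroke→J2  (J2: bond 4 brought flow, rest push out)
b0 stroke→J1  (through GY1, causality inverts; strokes same side of GY1)
b2 stroke→R1  (J1: bond 0 brought effort, rest push out)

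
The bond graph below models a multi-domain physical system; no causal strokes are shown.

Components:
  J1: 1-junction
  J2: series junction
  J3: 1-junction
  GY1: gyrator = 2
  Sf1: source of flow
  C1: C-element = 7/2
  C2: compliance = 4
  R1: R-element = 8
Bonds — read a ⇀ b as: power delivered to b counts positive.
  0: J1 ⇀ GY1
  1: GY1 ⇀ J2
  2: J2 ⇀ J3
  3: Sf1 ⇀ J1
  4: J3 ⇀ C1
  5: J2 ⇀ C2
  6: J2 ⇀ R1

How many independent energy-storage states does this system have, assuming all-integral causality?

2  (C1, C2 all integral)

#3 →Sf1  (Sf1: flow source, stroke at near end)
#0 →J1  (J1: bond 3 brought flow, rest push out)
#1 →J2  (GY1: gyrator matches bond 0)
#4 →J3  (C1: C, integral causality)
#2 →J2  (only one flow-in slot at J3)
#5 →J2  (C2 integral (e out))
#6 →R1  (J2: last free bond brings flow in)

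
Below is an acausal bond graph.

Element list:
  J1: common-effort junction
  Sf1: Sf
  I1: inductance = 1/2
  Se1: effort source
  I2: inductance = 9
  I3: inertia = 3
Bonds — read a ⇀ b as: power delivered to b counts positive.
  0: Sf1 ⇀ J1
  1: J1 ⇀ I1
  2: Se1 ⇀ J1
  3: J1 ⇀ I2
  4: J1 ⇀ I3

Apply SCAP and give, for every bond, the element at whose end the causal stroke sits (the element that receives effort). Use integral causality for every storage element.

β0 stroke→Sf1  (Sf1 (Sf) sets flow on bond)
β2 stroke→J1  (source Se1 imposes e)
β1 stroke→I1  (J1 effort already set via bond 2)
β3 stroke→I2  (J1: bond 2 brought effort, rest push out)
β4 stroke→I3  (J1: bond 2 brought effort, rest push out)

bond 0 stroke at Sf1
bond 1 stroke at I1
bond 2 stroke at J1
bond 3 stroke at I2
bond 4 stroke at I3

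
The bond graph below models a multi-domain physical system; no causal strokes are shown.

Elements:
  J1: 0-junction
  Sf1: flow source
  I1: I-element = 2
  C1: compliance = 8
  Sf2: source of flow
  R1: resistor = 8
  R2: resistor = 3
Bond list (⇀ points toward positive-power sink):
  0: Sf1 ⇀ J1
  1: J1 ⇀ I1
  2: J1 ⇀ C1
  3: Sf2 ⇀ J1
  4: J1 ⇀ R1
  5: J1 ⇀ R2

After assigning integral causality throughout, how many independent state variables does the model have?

2  (C1, I1 all integral)

bond 0 stroke→Sf1  (Sf1 (Sf) sets flow on bond)
bond 3 stroke→Sf2  (Sf2: flow source, stroke at near end)
bond 1 stroke→I1  (prefer integral on I1)
bond 2 stroke→J1  (C1: C, integral causality)
bond 4 stroke→R1  (0-jn J1 has e-setter on 2)
bond 5 stroke→R2  (J1: bond 2 brought effort, rest push out)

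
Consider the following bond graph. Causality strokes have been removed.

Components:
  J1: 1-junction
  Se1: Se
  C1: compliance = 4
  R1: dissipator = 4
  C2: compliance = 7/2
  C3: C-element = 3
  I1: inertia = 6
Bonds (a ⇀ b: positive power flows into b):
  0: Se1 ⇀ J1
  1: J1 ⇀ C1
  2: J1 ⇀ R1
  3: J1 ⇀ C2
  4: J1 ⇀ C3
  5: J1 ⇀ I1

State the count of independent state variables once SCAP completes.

4  (C1, C2, C3, I1 all integral)

β0 stroke→J1  (Se1: effort source, stroke at far end)
β1 stroke→J1  (prefer integral on C1)
β3 stroke→J1  (C2 outputs effort q/C2)
β4 stroke→J1  (C3: C, integral causality)
β5 stroke→I1  (I1 integral (f out))
β2 stroke→J1  (common-f at J1 fixed by 5)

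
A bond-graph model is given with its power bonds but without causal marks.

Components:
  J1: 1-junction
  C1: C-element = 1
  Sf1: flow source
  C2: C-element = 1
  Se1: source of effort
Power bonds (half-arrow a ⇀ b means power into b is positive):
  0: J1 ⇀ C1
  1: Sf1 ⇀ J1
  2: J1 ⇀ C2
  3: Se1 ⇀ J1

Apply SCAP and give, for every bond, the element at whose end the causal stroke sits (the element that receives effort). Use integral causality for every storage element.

b0 →J1
b1 →Sf1
b2 →J1
b3 →J1

bond 1 |Sf1  (source Sf1 imposes f)
bond 3 |J1  (Se1 (Se) sets effort on bond)
bond 0 |J1  (1-jn J1 has f-setter on 1)
bond 2 |J1  (J1: bond 1 brought flow, rest push out)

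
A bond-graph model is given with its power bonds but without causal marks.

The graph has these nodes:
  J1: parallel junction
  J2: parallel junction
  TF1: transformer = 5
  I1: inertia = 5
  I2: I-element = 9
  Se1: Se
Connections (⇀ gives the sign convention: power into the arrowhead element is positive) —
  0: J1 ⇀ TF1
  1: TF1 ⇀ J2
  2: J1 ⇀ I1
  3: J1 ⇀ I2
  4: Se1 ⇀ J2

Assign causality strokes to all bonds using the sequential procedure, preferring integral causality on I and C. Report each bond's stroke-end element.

b0 stroke→J1
b1 stroke→TF1
b2 stroke→I1
b3 stroke→I2
b4 stroke→J2

bond 4 →J2  (Se1 fixes effort; stroke away)
bond 1 →TF1  (J2: bond 4 brought effort, rest push out)
bond 0 →J1  (TF TF1: opposite of bond 1)
bond 2 →I1  (J1 effort already set via bond 0)
bond 3 →I2  (common-e at J1 fixed by 0)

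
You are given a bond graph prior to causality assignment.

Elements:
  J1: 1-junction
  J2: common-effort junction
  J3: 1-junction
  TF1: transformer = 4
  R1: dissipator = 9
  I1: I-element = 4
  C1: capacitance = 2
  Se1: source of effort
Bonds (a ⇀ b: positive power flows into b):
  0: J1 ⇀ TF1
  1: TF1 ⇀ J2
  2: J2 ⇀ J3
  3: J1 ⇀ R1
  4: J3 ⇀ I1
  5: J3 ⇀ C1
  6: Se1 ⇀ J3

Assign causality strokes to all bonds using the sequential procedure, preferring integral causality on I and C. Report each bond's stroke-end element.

#6 stroke→J3  (Se1 fixes effort; stroke away)
#4 stroke→I1  (I1: I, integral causality)
#2 stroke→J3  (common-f at J3 fixed by 4)
#5 stroke→J3  (1-jn J3 has f-setter on 4)
#1 stroke→J2  (J2 needs exactly one e-in)
#0 stroke→TF1  (TF1: transformer flips bond 1)
#3 stroke→J1  (J1 flow already set via bond 0)

#0 stroke at TF1
#1 stroke at J2
#2 stroke at J3
#3 stroke at J1
#4 stroke at I1
#5 stroke at J3
#6 stroke at J3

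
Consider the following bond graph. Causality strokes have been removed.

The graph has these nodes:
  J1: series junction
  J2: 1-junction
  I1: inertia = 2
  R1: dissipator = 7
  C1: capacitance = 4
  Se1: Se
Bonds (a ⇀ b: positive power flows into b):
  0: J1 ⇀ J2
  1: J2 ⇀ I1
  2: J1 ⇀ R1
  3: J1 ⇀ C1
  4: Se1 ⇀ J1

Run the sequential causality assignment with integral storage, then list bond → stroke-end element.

β0 →J2
β1 →I1
β2 →J1
β3 →J1
β4 →J1

#4 |J1  (Se1 (Se) sets effort on bond)
#1 |I1  (I1 outputs flow p/I1)
#0 |J2  (J2: bond 1 brought flow, rest push out)
#2 |J1  (1-jn J1 has f-setter on 0)
#3 |J1  (common-f at J1 fixed by 0)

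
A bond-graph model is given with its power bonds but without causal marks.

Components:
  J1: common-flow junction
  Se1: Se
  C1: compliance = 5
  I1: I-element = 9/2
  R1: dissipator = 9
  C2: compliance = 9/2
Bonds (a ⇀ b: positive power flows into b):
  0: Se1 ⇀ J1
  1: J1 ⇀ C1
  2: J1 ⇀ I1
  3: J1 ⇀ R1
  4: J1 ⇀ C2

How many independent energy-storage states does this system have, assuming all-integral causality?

3  (C1, C2, I1 all integral)

bond 0 →J1  (Se1: effort source, stroke at far end)
bond 1 →J1  (prefer integral on C1)
bond 2 →I1  (I1 integral (f out))
bond 3 →J1  (1-jn J1 has f-setter on 2)
bond 4 →J1  (common-f at J1 fixed by 2)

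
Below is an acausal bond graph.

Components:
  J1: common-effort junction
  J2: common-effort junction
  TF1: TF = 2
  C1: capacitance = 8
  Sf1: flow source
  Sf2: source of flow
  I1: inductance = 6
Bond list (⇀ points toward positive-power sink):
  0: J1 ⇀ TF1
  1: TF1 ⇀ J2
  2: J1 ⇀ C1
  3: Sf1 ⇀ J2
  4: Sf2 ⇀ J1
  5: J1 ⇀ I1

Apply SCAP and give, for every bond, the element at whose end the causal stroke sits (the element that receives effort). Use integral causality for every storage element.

β3 |Sf1  (Sf1: flow source, stroke at near end)
β4 |Sf2  (Sf2 fixes flow; stroke at Sf2)
β1 |J2  (J2: last free bond brings effort in)
β0 |TF1  (TF TF1: opposite of bond 1)
β2 |J1  (prefer integral on C1)
β5 |I1  (J1: bond 2 brought effort, rest push out)

b0 stroke→TF1
b1 stroke→J2
b2 stroke→J1
b3 stroke→Sf1
b4 stroke→Sf2
b5 stroke→I1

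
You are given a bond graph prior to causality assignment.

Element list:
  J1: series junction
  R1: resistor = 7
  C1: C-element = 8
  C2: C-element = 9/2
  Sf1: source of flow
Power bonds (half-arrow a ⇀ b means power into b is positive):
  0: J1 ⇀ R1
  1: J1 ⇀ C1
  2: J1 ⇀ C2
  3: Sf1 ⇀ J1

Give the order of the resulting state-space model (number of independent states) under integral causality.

2  (C1, C2 all integral)

#3 |Sf1  (Sf1 fixes flow; stroke at Sf1)
#0 |J1  (J1 flow already set via bond 3)
#1 |J1  (J1: bond 3 brought flow, rest push out)
#2 |J1  (J1 flow already set via bond 3)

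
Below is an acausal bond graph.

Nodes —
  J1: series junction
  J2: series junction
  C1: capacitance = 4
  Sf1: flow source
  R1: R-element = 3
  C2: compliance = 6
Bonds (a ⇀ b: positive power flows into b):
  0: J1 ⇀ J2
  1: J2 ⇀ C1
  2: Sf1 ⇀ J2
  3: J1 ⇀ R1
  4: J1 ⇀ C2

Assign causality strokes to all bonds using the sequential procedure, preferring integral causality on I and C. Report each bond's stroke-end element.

bond 0 stroke at J2
bond 1 stroke at J2
bond 2 stroke at Sf1
bond 3 stroke at J1
bond 4 stroke at J1

#2 stroke at Sf1  (Sf1 fixes flow; stroke at Sf1)
#0 stroke at J2  (common-f at J2 fixed by 2)
#1 stroke at J2  (J2 flow already set via bond 2)
#3 stroke at J1  (common-f at J1 fixed by 0)
#4 stroke at J1  (1-jn J1 has f-setter on 0)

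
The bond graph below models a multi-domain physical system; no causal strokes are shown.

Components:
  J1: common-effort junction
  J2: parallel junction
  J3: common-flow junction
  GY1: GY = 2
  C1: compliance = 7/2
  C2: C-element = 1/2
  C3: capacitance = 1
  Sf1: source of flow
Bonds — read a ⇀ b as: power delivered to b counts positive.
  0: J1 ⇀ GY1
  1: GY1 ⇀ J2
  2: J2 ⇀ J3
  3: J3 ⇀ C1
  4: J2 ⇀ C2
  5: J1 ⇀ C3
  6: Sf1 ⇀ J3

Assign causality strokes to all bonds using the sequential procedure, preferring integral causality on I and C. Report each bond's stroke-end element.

bond 6 →Sf1  (source Sf1 imposes f)
bond 2 →J3  (common-f at J3 fixed by 6)
bond 3 →J3  (1-jn J3 has f-setter on 6)
bond 4 →J2  (C2: C, integral causality)
bond 1 →GY1  (J2: bond 4 brought effort, rest push out)
bond 0 →GY1  (GY1: gyrator matches bond 1)
bond 5 →J1  (J1: last free bond brings effort in)

b0 stroke→GY1
b1 stroke→GY1
b2 stroke→J3
b3 stroke→J3
b4 stroke→J2
b5 stroke→J1
b6 stroke→Sf1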